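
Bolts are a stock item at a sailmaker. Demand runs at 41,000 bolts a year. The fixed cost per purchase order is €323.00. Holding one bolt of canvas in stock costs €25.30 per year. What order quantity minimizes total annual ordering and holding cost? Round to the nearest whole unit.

Q* ≈ 1,023 bolts

EOQ = √(2DS / H) = √(2 × 41,000 × 323 / 25.3).
= √(26,486,000 / 25.3) = √1,046,877.4704 ≈ 1023.170.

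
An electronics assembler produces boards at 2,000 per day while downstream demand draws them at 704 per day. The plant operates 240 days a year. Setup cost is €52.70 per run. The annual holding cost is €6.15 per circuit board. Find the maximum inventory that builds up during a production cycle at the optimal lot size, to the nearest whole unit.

I_max ≈ 1,370 boards

Annual demand D = 704 × 240 = 168,960.
Production build-up factor (1 − d/p) = 1 − 704/2,000 = 0.6480.
Q* = √(2DS / (H(1 − d/p))) = √(2 × 168,960 × 52.7 / (6.15 × 0.6480)).
= √(17,808,384 / 3.9852) ≈ 2113.913.
Maximum inventory = Q*(1 − d/p) = 2113.913 × 0.6480 ≈ 1369.816.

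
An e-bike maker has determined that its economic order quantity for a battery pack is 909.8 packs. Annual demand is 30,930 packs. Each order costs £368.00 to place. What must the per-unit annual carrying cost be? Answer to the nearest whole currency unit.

H ≈ £28

The basic EOQ model gives Q* = √(2DS/H); rearrange for the unknown.
From Q* = √(2DS/H): H = 2DS / Q*² = 2 × 30,930 × 368 / 909.8² = 27.5021.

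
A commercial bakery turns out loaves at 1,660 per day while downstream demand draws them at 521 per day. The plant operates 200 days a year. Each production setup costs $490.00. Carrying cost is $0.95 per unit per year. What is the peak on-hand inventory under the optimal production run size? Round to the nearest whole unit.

Annual demand D = 521 × 200 = 104,200.
Production build-up factor (1 − d/p) = 1 − 521/1,660 = 0.6861.
Q* = √(2DS / (H(1 − d/p))) = √(2 × 104,200 × 490 / (0.95 × 0.6861)).
= √(102,116,000 / 0.6518) ≈ 12516.338.
Maximum inventory = Q*(1 − d/p) = 12516.338 × 0.6861 ≈ 8588.017.

I_max ≈ 8,588 loaves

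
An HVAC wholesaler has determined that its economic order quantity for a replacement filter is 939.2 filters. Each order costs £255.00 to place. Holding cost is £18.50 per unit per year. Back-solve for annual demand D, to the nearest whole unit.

Invert the EOQ relation Q*² = 2DS/H.
From Q* = √(2DS/H): D = Q*²H / (2S) = 939.2² × 18.5 / (2 × 255) = 31997.623.

D ≈ 31,998 filters per year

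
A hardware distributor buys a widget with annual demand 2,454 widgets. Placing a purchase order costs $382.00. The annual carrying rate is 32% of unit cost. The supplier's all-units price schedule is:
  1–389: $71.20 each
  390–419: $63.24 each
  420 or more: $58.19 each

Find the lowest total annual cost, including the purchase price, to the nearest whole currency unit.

Holding cost per unit per year at price C is H = 0.32·C.
Candidates are each tier's EOQ (if it falls in that tier) and each price-break quantity.
EOQ at $71.20 = 286.9 (feasible in tier 1): TC = 2,454×$71.20 + (2,454/286.9)×382 + (286.9/2)×0.32×$71.20 = $181,260.60.
EOQ at $63.24 = 304.4 < 390, so use break Q=390: TC = 2,454×$63.24 + (2,454/390.0)×382 + (390.0/2)×0.32×$63.24 = $161,540.80.
EOQ at $58.19 = 317.3 < 420, so use break Q=420: TC = 2,454×$58.19 + (2,454/420.0)×382 + (420.0/2)×0.32×$58.19 = $148,940.60.
Lowest total cost among the candidates is at Q = 420.0.

TC* ≈ $148,941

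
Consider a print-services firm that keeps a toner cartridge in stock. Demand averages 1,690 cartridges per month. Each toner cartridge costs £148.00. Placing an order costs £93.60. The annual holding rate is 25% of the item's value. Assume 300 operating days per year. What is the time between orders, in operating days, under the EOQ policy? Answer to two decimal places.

T ≈ 4.74 days

Annual demand D = 1,690 × 12 = 20,280.
Holding cost H = 0.25 × £148.00 = £37.0000 per unit per year.
EOQ = √(2DS/H) = √(2 × 20,280 × 93.6 / 37) ≈ 320.32.
Cycle time = Q*/D × 300 = 320.32 / 20,280 × 300 ≈ 4.738 days.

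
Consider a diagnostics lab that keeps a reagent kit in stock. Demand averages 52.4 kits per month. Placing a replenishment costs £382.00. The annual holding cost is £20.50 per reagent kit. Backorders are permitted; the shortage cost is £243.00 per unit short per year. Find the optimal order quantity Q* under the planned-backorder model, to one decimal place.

Q* ≈ 159.4 kits

Annual demand D = 52.4 × 12 = 628.8.
With planned backorders, Q* = √(2DS/H) · √((H+B)/B).
√(2DS/H) = √(2 × 628.8 × 382 / 20.5) = 153.083.
√((H+B)/B) = √((20.5+243)/243) = 1.0413.
Q* ≈ 159.409.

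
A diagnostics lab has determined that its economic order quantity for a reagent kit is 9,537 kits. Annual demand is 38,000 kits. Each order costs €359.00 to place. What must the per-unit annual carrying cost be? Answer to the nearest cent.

H ≈ €0.30

Invert the EOQ relation Q*² = 2DS/H.
From Q* = √(2DS/H): H = 2DS / Q*² = 2 × 38,000 × 359 / 9,537² = 0.3000.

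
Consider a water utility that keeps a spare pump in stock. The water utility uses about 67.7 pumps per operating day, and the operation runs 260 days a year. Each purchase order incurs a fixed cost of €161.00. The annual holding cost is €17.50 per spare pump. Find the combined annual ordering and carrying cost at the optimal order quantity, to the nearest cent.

Annual demand D = 67.7 × 260 = 17,602.
The optimal lot size = √(2DS/H) = √(2 × 17,602 × 161 / 17.5) ≈ 569.10.
At the optimum the two cost components are equal, so total cost = 2·(Q*/2)H = Q*·H.
Minimum total = √(2DSH) = √(2 × 17,602 × 161 × 17.5) ≈ 9959.281.

TC* ≈ €9,959.28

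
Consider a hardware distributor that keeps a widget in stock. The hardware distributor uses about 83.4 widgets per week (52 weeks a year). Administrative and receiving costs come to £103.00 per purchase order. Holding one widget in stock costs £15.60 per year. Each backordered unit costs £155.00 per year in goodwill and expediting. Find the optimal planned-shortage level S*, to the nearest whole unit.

S* ≈ 23 widgets

Annual demand D = 83.4 × 52 = 4,336.8.
With planned backorders, Q* = √(2DS/H) · √((H+B)/B).
√(2DS/H) = √(2 × 4,336.8 × 103 / 15.6) = 239.307.
√((H+B)/B) = √((15.6+155)/155) = 1.0491.
Q* ≈ 251.061.
S* = Q* · H/(H+B) = 251.061 × 15.6/170.6 ≈ 22.958.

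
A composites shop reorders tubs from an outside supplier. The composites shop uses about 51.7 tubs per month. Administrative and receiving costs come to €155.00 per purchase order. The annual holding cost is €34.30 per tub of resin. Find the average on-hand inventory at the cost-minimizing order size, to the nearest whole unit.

Average inventory ≈ 37 tubs

Annual demand D = 51.7 × 12 = 620.4.
EOQ = √(2DS/H) = √(2 × 620.4 × 155 / 34.3) ≈ 74.88.
Average inventory = Q*/2 ≈ 74.88 / 2 = 37.440.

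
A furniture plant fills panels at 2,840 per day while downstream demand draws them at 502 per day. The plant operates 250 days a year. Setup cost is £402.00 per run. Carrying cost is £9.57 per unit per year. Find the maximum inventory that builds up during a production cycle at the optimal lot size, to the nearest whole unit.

Annual demand D = 502 × 250 = 125,500.
Production build-up factor (1 − d/p) = 1 − 502/2,840 = 0.8232.
Q* = √(2DS / (H(1 − d/p))) = √(2 × 125,500 × 402 / (9.57 × 0.8232)).
= √(100,902,000 / 7.8784) ≈ 3578.746.
Maximum inventory = Q*(1 − d/p) = 3578.746 × 0.8232 ≈ 2946.165.

I_max ≈ 2,946 panels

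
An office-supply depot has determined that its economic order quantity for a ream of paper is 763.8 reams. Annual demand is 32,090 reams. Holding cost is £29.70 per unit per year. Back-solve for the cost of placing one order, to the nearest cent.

Invert the EOQ relation Q*² = 2DS/H.
From Q* = √(2DS/H): S = Q*²H / (2D) = 763.8² × 29.7 / (2 × 32,090) = 269.9703.

S ≈ £269.97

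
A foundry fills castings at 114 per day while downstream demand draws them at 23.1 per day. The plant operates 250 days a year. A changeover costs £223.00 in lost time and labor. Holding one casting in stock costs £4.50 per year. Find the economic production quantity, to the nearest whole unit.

Annual demand D = 23.1 × 250 = 5,775.
Production build-up factor (1 − d/p) = 1 − 23.1/114 = 0.7974.
Q* = √(2DS / (H(1 − d/p))) = √(2 × 5,775 × 223 / (4.5 × 0.7974)).
= √(2,575,650 / 3.5882) ≈ 847.242.

Q* ≈ 847 castings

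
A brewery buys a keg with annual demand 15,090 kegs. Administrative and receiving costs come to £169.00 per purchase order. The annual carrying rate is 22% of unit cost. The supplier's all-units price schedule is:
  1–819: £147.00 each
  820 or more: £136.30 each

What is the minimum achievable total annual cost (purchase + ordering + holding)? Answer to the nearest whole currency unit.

Holding cost per unit per year at price C is H = 0.22·C.
For each price level, check whether its EOQ is feasible; otherwise the best quantity at that price is the breakpoint.
EOQ at £147.00 = 397.1 (feasible in tier 1): TC = 15,090×£147.00 + (15,090/397.1)×169 + (397.1/2)×0.22×£147.00 = £2,231,073.19.
EOQ at £136.30 = 412.4 < 820, so use break Q=820: TC = 15,090×£136.30 + (15,090/820.0)×169 + (820.0/2)×0.22×£136.30 = £2,072,171.27.
Lowest total cost among the candidates is at Q = 820.0.

TC* ≈ £2,072,171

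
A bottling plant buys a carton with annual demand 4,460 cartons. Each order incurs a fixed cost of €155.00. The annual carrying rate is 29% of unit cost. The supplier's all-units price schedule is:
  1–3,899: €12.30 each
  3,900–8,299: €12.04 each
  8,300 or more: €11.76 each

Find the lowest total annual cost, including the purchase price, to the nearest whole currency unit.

Holding cost per unit per year at price C is H = 0.29·C.
For each price level, check whether its EOQ is feasible; otherwise the best quantity at that price is the breakpoint.
EOQ at €12.30 = 622.6 (feasible in tier 1): TC = 4,460×€12.30 + (4,460/622.6)×155 + (622.6/2)×0.29×€12.30 = €57,078.75.
EOQ at €12.04 = 629.3 < 3900, so use break Q=3900: TC = 4,460×€12.04 + (4,460/3900.0)×155 + (3900.0/2)×0.29×€12.04 = €60,684.28.
EOQ at €11.76 = 636.7 < 8300, so use break Q=8300: TC = 4,460×€11.76 + (4,460/8300.0)×155 + (8300.0/2)×0.29×€11.76 = €66,686.05.
Lowest total cost among the candidates is at Q = 622.6.

TC* ≈ €57,079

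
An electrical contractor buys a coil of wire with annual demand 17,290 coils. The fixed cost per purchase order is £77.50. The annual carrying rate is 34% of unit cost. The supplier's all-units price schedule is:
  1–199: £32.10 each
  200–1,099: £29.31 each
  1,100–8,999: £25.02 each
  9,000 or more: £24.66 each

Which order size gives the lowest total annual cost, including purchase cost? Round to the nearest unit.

Holding cost per unit per year at price C is H = 0.34·C.
For each price level, check whether its EOQ is feasible; otherwise the best quantity at that price is the breakpoint.
Tier 1 (£32.10): EOQ = 495.5 exceeds tier's upper bound 199, so this tier is dominated.
EOQ at £29.31 = 518.6 (feasible in tier 2): TC = 17,290×£29.31 + (17,290/518.6)×77.5 + (518.6/2)×0.34×£29.31 = £511,937.76.
EOQ at £25.02 = 561.3 < 1100, so use break Q=1100: TC = 17,290×£25.02 + (17,290/1100.0)×77.5 + (1100.0/2)×0.34×£25.02 = £438,492.70.
EOQ at £24.66 = 565.4 < 9000, so use break Q=9000: TC = 17,290×£24.66 + (17,290/9000.0)×77.5 + (9000.0/2)×0.34×£24.66 = £464,250.09.
Lowest total cost is £438,492.70 at Q = 1100.0.

Q* ≈ 1,100 coils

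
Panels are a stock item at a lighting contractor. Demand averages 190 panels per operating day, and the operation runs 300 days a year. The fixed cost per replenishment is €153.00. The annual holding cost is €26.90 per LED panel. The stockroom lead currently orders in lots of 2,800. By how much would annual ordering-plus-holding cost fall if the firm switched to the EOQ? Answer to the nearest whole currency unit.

Extra cost ≈ €19,114 per year

Annual demand D = 190 × 300 = 57,000.
EOQ = √(2DS/H) = √(2 × 57,000 × 153 / 26.9) ≈ 805.23.
Cost at Q* = (D/Q*)S + (Q*/2)H = √(2DSH) ≈ €21,660.79.
Cost at Q = 2,800: (57,000/2,800)×153 + (2,800/2)×26.9 = €3,114.64 + €37,660.00 = €40,774.64.
Excess = €40,774.64 − €21,660.79 = €19,113.85.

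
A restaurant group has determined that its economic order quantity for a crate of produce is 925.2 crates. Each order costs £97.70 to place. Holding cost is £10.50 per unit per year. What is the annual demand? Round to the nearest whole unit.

Invert the EOQ relation Q*² = 2DS/H.
From Q* = √(2DS/H): D = Q*²H / (2S) = 925.2² × 10.5 / (2 × 97.7) = 45997.686.

D ≈ 45,998 crates per year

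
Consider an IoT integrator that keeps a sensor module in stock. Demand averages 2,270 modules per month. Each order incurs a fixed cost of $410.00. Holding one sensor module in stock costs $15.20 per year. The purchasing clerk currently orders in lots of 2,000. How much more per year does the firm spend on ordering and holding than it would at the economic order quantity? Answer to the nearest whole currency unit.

Annual demand D = 2,270 × 12 = 27,240.
EOQ = √(2DS/H) = √(2 × 27,240 × 410 / 15.2) ≈ 1212.24.
Cost at Q* = (D/Q*)S + (Q*/2)H = √(2DSH) ≈ $18,426.05.
Cost at Q = 2,000: (27,240/2,000)×410 + (2,000/2)×15.2 = $5,584.20 + $15,200.00 = $20,784.20.
Excess = $20,784.20 − $18,426.05 = $2,358.15.

Extra cost ≈ $2,358 per year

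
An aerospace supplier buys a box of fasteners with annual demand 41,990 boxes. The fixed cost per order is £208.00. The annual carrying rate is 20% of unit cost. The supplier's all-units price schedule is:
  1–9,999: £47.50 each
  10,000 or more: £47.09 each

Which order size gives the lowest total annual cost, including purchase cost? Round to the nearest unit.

Q* ≈ 1,356 boxes

Holding cost per unit per year at price C is H = 0.20·C.
Evaluate total cost at each tier's feasible EOQ or, if the EOQ is below the tier, at the tier's minimum quantity.
EOQ at £47.50 = 1356.0 (feasible in tier 1): TC = 41,990×£47.50 + (41,990/1356.0)×208 + (1356.0/2)×0.20×£47.50 = £2,007,406.94.
EOQ at £47.09 = 1361.9 < 10000, so use break Q=10000: TC = 41,990×£47.09 + (41,990/10000.0)×208 + (10000.0/2)×0.20×£47.09 = £2,025,272.49.
Lowest total cost is £2,007,406.94 at Q = 1356.0.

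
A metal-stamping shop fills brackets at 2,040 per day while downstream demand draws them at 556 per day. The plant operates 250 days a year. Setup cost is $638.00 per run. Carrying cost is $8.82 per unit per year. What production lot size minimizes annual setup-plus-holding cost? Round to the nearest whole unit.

Annual demand D = 556 × 250 = 139,000.
Production build-up factor (1 − d/p) = 1 − 556/2,040 = 0.7275.
Q* = √(2DS / (H(1 − d/p))) = √(2 × 139,000 × 638 / (8.82 × 0.7275)).
= √(177,364,000 / 6.4161) ≈ 5257.709.

Q* ≈ 5,258 brackets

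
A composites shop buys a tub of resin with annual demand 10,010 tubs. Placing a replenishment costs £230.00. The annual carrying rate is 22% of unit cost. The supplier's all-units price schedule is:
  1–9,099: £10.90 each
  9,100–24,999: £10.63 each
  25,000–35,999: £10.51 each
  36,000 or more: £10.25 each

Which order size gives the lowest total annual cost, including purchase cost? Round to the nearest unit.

Holding cost per unit per year at price C is H = 0.22·C.
Evaluate total cost at each tier's feasible EOQ or, if the EOQ is below the tier, at the tier's minimum quantity.
EOQ at £10.90 = 1385.7 (feasible in tier 1): TC = 10,010×£10.90 + (10,010/1385.7)×230 + (1385.7/2)×0.22×£10.90 = £112,431.93.
EOQ at £10.63 = 1403.2 < 9100, so use break Q=9100: TC = 10,010×£10.63 + (10,010/9100.0)×230 + (9100.0/2)×0.22×£10.63 = £117,299.93.
EOQ at £10.51 = 1411.2 < 25000, so use break Q=25000: TC = 10,010×£10.51 + (10,010/25000.0)×230 + (25000.0/2)×0.22×£10.51 = £134,199.69.
EOQ at £10.25 = 1429.0 < 36000, so use break Q=36000: TC = 10,010×£10.25 + (10,010/36000.0)×230 + (36000.0/2)×0.22×£10.25 = £143,256.45.
Lowest total cost is £112,431.93 at Q = 1385.7.

Q* ≈ 1,386 tubs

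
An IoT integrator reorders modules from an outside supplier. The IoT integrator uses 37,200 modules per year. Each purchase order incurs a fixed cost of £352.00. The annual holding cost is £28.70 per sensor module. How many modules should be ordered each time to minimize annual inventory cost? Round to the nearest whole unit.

EOQ = √(2DS / H) = √(2 × 37,200 × 352 / 28.7).
= √(26,188,800 / 28.7) = √912,501.7422 ≈ 955.250.

Q* ≈ 955 modules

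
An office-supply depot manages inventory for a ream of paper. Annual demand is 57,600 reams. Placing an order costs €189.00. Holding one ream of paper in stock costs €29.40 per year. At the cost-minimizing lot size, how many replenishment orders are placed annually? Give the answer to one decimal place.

N ≈ 66.9 orders per year

Q* = √(2DS/H) = √(2 × 57,600 × 189 / 29.4) ≈ 860.56.
Orders per year = D / Q* = 57,600 / 860.56 ≈ 66.933.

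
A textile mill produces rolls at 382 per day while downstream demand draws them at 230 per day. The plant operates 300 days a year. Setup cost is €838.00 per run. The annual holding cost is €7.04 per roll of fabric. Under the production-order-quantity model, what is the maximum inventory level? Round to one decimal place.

I_max ≈ 2,556.6 rolls

Annual demand D = 230 × 300 = 69,000.
Production build-up factor (1 − d/p) = 1 − 230/382 = 0.3979.
Q* = √(2DS / (H(1 − d/p))) = √(2 × 69,000 × 838 / (7.04 × 0.3979)).
= √(115,644,000 / 2.8013) ≈ 6425.177.
Maximum inventory = Q*(1 − d/p) = 6425.177 × 0.3979 ≈ 2556.615.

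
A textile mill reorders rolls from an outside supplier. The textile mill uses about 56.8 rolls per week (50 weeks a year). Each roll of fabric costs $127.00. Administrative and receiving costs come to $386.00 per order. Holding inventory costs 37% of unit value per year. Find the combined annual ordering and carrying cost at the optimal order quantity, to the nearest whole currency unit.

Annual demand D = 56.8 × 50 = 2,840.
Holding cost H = 0.37 × $127.00 = $46.9900 per unit per year.
The optimal lot size = √(2DS/H) = √(2 × 2,840 × 386 / 46.99) ≈ 216.01.
At Q*, ordering cost (D/Q*)S equals holding cost (Q*/2)H, each = √(DSH/2).
Minimum total = √(2DSH) = √(2 × 2,840 × 386 × 46.99) ≈ 10150.105.

TC* ≈ $10,150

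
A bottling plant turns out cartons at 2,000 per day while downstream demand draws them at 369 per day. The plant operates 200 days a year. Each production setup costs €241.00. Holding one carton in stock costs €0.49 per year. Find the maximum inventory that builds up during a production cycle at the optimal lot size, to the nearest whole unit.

Annual demand D = 369 × 200 = 73,800.
Production build-up factor (1 − d/p) = 1 − 369/2,000 = 0.8155.
Q* = √(2DS / (H(1 − d/p))) = √(2 × 73,800 × 241 / (0.49 × 0.8155)).
= √(35,571,600 / 0.3996) ≈ 9434.995.
Maximum inventory = Q*(1 − d/p) = 9434.995 × 0.8155 ≈ 7694.238.

I_max ≈ 7,694 cartons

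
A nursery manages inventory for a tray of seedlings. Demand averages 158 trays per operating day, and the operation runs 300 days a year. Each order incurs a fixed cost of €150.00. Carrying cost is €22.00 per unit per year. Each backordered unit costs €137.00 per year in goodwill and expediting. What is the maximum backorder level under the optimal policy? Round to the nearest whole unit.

S* ≈ 120 trays

Annual demand D = 158 × 300 = 47,400.
With planned backorders, Q* = √(2DS/H) · √((H+B)/B).
√(2DS/H) = √(2 × 47,400 × 150 / 22) = 803.967.
√((H+B)/B) = √((22+137)/137) = 1.0773.
Q* ≈ 866.117.
S* = Q* · H/(H+B) = 866.117 × 22/159 ≈ 119.840.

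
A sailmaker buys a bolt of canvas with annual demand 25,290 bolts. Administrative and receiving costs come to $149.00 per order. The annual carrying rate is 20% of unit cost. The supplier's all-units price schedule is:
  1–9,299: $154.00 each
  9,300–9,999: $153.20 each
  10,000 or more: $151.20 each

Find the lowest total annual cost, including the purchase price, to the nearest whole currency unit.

TC* ≈ $3,909,896

Holding cost per unit per year at price C is H = 0.20·C.
Evaluate total cost at each tier's feasible EOQ or, if the EOQ is below the tier, at the tier's minimum quantity.
EOQ at $154.00 = 494.7 (feasible in tier 1): TC = 25,290×$154.00 + (25,290/494.7)×149 + (494.7/2)×0.20×$154.00 = $3,909,895.54.
EOQ at $153.20 = 496.0 < 9300, so use break Q=9300: TC = 25,290×$153.20 + (25,290/9300.0)×149 + (9300.0/2)×0.20×$153.20 = $4,017,309.18.
EOQ at $151.20 = 499.2 < 10000, so use break Q=10000: TC = 25,290×$151.20 + (25,290/10000.0)×149 + (10000.0/2)×0.20×$151.20 = $3,975,424.82.
Lowest total cost among the candidates is at Q = 494.7.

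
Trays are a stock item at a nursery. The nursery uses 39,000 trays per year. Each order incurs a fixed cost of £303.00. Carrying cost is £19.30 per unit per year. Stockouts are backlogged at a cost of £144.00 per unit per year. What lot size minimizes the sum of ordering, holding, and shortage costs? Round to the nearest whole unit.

With planned backorders, Q* = √(2DS/H) · √((H+B)/B).
√(2DS/H) = √(2 × 39,000 × 303 / 19.3) = 1106.598.
√((H+B)/B) = √((19.3+144)/144) = 1.0649.
Q* ≈ 1178.425.

Q* ≈ 1,178 trays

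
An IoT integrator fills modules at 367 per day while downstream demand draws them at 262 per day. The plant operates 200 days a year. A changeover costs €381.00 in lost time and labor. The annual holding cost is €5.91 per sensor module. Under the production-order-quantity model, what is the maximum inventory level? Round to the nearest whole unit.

Annual demand D = 262 × 200 = 52,400.
Production build-up factor (1 − d/p) = 1 − 262/367 = 0.2861.
Q* = √(2DS / (H(1 − d/p))) = √(2 × 52,400 × 381 / (5.91 × 0.2861)).
= √(39,928,800 / 1.6909) ≈ 4859.457.
Maximum inventory = Q*(1 − d/p) = 4859.457 × 0.2861 ≈ 1390.308.

I_max ≈ 1,390 modules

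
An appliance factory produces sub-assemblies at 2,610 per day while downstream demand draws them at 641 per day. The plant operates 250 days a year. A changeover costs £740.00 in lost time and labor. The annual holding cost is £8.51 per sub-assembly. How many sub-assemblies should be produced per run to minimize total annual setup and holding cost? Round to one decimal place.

Annual demand D = 641 × 250 = 160,250.
Production build-up factor (1 − d/p) = 1 − 641/2,610 = 0.7544.
Q* = √(2DS / (H(1 − d/p))) = √(2 × 160,250 × 740 / (8.51 × 0.7544)).
= √(237,170,000 / 6.42) ≈ 6078.025.

Q* ≈ 6,078.0 sub-assemblies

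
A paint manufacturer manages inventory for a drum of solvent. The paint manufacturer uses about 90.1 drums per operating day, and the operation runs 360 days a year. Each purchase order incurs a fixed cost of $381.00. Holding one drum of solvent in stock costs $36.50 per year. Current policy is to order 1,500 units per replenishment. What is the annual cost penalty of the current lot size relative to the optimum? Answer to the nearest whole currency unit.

Annual demand D = 90.1 × 360 = 32,436.
EOQ = √(2DS/H) = √(2 × 32,436 × 381 / 36.5) ≈ 822.90.
Cost at Q* = (D/Q*)S + (Q*/2)H = √(2DSH) ≈ $30,035.69.
Cost at Q = 1,500: (32,436/1,500)×381 + (1,500/2)×36.5 = $8,238.74 + $27,375.00 = $35,613.74.
Excess = $35,613.74 − $30,035.69 = $5,578.06.

Extra cost ≈ $5,578 per year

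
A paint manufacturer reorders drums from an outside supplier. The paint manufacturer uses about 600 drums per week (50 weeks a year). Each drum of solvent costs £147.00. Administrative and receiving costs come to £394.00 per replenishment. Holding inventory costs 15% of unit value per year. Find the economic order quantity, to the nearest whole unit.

Annual demand D = 600 × 50 = 30,000.
Holding cost H = 0.15 × £147.00 = £22.0500 per unit per year.
EOQ = √(2DS / H) = √(2 × 30,000 × 394 / 22.05).
= √(23,640,000 / 22.05) = √1,072,108.8435 ≈ 1035.427.

Q* ≈ 1,035 drums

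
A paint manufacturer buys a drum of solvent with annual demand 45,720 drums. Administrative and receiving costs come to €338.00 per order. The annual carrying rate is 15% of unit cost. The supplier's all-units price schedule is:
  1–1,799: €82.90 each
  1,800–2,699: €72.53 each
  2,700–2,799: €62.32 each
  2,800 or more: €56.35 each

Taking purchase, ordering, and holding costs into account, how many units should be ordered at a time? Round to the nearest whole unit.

Q* ≈ 2,800 drums

Holding cost per unit per year at price C is H = 0.15·C.
Candidates are each tier's EOQ (if it falls in that tier) and each price-break quantity.
EOQ at €82.90 = 1576.5 (feasible in tier 1): TC = 45,720×€82.90 + (45,720/1576.5)×338 + (1576.5/2)×0.15×€82.90 = €3,809,792.21.
EOQ at €72.53 = 1685.5 < 1800, so use break Q=1800: TC = 45,720×€72.53 + (45,720/1800.0)×338 + (1800.0/2)×0.15×€72.53 = €3,334,448.35.
EOQ at €62.32 = 1818.3 < 2700, so use break Q=2700: TC = 45,720×€62.32 + (45,720/2700.0)×338 + (2700.0/2)×0.15×€62.32 = €2,867,613.67.
EOQ at €56.35 = 1912.2 < 2800, so use break Q=2800: TC = 45,720×€56.35 + (45,720/2800.0)×338 + (2800.0/2)×0.15×€56.35 = €2,593,674.56.
Lowest total cost is €2,593,674.56 at Q = 2800.0.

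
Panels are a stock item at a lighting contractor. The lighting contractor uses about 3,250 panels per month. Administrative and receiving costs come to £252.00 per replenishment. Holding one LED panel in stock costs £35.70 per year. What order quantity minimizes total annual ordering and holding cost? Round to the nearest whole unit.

Q* ≈ 742 panels

Annual demand D = 3,250 × 12 = 39,000.
EOQ = √(2DS / H) = √(2 × 39,000 × 252 / 35.7).
= √(19,656,000 / 35.7) = √550,588.2353 ≈ 742.016.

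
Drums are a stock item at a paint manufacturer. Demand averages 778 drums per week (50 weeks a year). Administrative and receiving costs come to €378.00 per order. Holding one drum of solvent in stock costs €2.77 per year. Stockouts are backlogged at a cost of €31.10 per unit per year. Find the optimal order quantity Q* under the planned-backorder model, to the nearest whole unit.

Q* ≈ 3,400 drums

Annual demand D = 778 × 50 = 38,900.
With planned backorders, Q* = √(2DS/H) · √((H+B)/B).
√(2DS/H) = √(2 × 38,900 × 378 / 2.77) = 3258.336.
√((H+B)/B) = √((2.77+31.1)/31.1) = 1.0436.
Q* ≈ 3400.347.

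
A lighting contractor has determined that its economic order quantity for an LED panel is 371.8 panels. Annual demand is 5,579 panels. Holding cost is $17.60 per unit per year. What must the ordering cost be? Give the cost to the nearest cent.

S ≈ $218.04

The basic EOQ model gives Q* = √(2DS/H); rearrange for the unknown.
From Q* = √(2DS/H): S = Q*²H / (2D) = 371.8² × 17.6 / (2 × 5,579) = 218.0445.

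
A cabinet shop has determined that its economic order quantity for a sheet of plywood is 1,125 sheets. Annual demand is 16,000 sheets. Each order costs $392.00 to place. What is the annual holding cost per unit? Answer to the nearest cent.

H ≈ $9.91

Invert the EOQ relation Q*² = 2DS/H.
From Q* = √(2DS/H): H = 2DS / Q*² = 2 × 16,000 × 392 / 1,125² = 9.9113.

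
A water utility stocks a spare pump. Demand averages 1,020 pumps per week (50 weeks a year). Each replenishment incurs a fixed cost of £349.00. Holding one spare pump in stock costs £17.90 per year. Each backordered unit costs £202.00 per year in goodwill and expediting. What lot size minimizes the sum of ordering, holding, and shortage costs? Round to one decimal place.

Q* ≈ 1,471.4 pumps

Annual demand D = 1,020 × 50 = 51,000.
With planned backorders, Q* = √(2DS/H) · √((H+B)/B).
√(2DS/H) = √(2 × 51,000 × 349 / 17.9) = 1410.218.
√((H+B)/B) = √((17.9+202)/202) = 1.0434.
Q* ≈ 1471.374.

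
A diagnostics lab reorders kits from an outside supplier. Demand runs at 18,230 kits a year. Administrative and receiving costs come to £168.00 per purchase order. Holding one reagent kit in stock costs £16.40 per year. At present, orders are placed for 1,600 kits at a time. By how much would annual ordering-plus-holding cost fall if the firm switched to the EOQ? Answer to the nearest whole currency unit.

Extra cost ≈ £5,011 per year

EOQ = √(2DS/H) = √(2 × 18,230 × 168 / 16.4) ≈ 611.14.
Cost at Q* = (D/Q*)S + (Q*/2)H = √(2DSH) ≈ £10,022.70.
Cost at Q = 1,600: (18,230/1,600)×168 + (1,600/2)×16.4 = £1,914.15 + £13,120.00 = £15,034.15.
Excess = £15,034.15 − £10,022.70 = £5,011.45.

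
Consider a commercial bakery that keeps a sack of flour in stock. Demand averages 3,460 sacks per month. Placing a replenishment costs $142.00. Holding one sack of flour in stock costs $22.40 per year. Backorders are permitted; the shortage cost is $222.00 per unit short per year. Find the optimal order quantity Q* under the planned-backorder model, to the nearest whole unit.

Annual demand D = 3,460 × 12 = 41,520.
With planned backorders, Q* = √(2DS/H) · √((H+B)/B).
√(2DS/H) = √(2 × 41,520 × 142 / 22.4) = 725.544.
√((H+B)/B) = √((22.4+222)/222) = 1.0492.
Q* ≈ 761.269.

Q* ≈ 761 sacks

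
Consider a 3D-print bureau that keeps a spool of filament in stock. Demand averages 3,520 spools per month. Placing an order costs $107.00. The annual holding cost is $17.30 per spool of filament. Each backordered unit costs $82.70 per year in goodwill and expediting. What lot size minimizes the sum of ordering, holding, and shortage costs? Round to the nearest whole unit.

Annual demand D = 3,520 × 12 = 42,240.
With planned backorders, Q* = √(2DS/H) · √((H+B)/B).
√(2DS/H) = √(2 × 42,240 × 107 / 17.3) = 722.846.
√((H+B)/B) = √((17.3+82.7)/82.7) = 1.0996.
Q* ≈ 794.864.

Q* ≈ 795 spools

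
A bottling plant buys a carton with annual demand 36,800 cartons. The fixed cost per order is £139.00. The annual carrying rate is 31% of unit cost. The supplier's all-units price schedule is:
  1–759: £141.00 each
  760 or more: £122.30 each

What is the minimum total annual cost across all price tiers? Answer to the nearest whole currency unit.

Holding cost per unit per year at price C is H = 0.31·C.
For each price level, check whether its EOQ is feasible; otherwise the best quantity at that price is the breakpoint.
EOQ at £141.00 = 483.8 (feasible in tier 1): TC = 36,800×£141.00 + (36,800/483.8)×139 + (483.8/2)×0.31×£141.00 = £5,209,946.41.
EOQ at £122.30 = 519.5 < 760, so use break Q=760: TC = 36,800×£122.30 + (36,800/760.0)×139 + (760.0/2)×0.31×£122.30 = £4,521,777.47.
Lowest total cost among the candidates is at Q = 760.0.

TC* ≈ £4,521,777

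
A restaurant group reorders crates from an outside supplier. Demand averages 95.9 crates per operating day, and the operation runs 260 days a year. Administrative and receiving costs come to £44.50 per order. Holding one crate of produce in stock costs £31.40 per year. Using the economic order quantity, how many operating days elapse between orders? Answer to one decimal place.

Annual demand D = 95.9 × 260 = 24,934.
Q* = √(2DS/H) = √(2 × 24,934 × 44.5 / 31.4) ≈ 265.84.
Cycle time = Q*/D × 260 = 265.84 / 24,934 × 260 ≈ 2.772 days.

T ≈ 2.8 days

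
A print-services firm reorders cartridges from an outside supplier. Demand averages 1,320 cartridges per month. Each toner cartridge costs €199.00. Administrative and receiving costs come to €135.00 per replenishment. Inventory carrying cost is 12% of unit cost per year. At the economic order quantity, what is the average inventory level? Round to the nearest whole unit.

Annual demand D = 1,320 × 12 = 15,840.
Holding cost H = 0.12 × €199.00 = €23.8800 per unit per year.
Q* = √(2DS/H) = √(2 × 15,840 × 135 / 23.88) ≈ 423.20.
Average inventory = Q*/2 ≈ 423.20 / 2 = 211.598.

Average inventory ≈ 212 cartridges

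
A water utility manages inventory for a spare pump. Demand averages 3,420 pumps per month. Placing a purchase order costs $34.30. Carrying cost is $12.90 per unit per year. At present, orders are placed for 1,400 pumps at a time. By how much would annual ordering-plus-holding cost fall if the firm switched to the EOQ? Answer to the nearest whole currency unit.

Extra cost ≈ $4,009 per year

Annual demand D = 3,420 × 12 = 41,040.
EOQ = √(2DS/H) = √(2 × 41,040 × 34.3 / 12.9) ≈ 467.17.
Cost at Q* = (D/Q*)S + (Q*/2)H = √(2DSH) ≈ $6,026.44.
Cost at Q = 1,400: (41,040/1,400)×34.3 + (1,400/2)×12.9 = $1,005.48 + $9,030.00 = $10,035.48.
Excess = $10,035.48 − $6,026.44 = $4,009.04.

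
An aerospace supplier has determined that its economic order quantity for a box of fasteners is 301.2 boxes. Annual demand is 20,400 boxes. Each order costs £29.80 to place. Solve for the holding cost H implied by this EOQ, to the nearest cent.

H ≈ £13.40

Squaring Q* = √(2DS/H) gives Q*² = 2DS/H.
From Q* = √(2DS/H): H = 2DS / Q*² = 2 × 20,400 × 29.8 / 301.2² = 13.4019.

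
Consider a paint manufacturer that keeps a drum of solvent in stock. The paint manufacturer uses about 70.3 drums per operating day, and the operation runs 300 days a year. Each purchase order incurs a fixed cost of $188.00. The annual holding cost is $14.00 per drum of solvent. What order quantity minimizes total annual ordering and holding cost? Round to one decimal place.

Annual demand D = 70.3 × 300 = 21,090.
EOQ = √(2DS / H) = √(2 × 21,090 × 188 / 14).
= √(7,929,840 / 14) = √566,417.1429 ≈ 752.607.

Q* ≈ 752.6 drums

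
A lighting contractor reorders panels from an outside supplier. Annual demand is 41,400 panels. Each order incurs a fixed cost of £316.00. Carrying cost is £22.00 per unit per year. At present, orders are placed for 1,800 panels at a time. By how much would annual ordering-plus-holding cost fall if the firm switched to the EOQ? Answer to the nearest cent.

Extra cost ≈ £3,075.80 per year

EOQ = √(2DS/H) = √(2 × 41,400 × 316 / 22) ≈ 1090.55.
Cost at Q* = (D/Q*)S + (Q*/2)H = √(2DSH) ≈ £23,992.20.
Cost at Q = 1,800: (41,400/1,800)×316 + (1,800/2)×22 = £7,268.00 + £19,800.00 = £27,068.00.
Excess = £27,068.00 − £23,992.20 = £3,075.80.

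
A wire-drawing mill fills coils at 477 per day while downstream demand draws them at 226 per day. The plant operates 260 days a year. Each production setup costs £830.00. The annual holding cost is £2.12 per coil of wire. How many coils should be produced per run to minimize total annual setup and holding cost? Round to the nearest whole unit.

Q* ≈ 9,351 coils

Annual demand D = 226 × 260 = 58,760.
Production build-up factor (1 − d/p) = 1 − 226/477 = 0.5262.
Q* = √(2DS / (H(1 − d/p))) = √(2 × 58,760 × 830 / (2.12 × 0.5262)).
= √(97,541,600 / 1.1156) ≈ 9350.812.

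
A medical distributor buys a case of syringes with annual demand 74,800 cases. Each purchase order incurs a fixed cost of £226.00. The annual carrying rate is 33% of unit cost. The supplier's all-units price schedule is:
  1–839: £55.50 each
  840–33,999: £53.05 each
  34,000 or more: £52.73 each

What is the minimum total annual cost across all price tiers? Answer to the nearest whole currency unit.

Holding cost per unit per year at price C is H = 0.33·C.
Evaluate total cost at each tier's feasible EOQ or, if the EOQ is below the tier, at the tier's minimum quantity.
Tier 1 (£55.50): EOQ = 1358.7 exceeds tier's upper bound 839, so this tier is dominated.
EOQ at £53.05 = 1389.7 (feasible in tier 2): TC = 74,800×£53.05 + (74,800/1389.7)×226 + (1389.7/2)×0.33×£53.05 = £3,992,468.74.
EOQ at £52.73 = 1393.9 < 34000, so use break Q=34000: TC = 74,800×£52.73 + (74,800/34000.0)×226 + (34000.0/2)×0.33×£52.73 = £4,240,516.50.
Lowest total cost among the candidates is at Q = 1389.7.

TC* ≈ £3,992,469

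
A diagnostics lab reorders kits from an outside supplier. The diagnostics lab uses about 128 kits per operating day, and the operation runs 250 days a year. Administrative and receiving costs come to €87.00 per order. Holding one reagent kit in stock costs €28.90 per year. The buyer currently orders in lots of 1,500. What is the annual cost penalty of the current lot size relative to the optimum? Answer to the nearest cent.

Extra cost ≈ €10,845.76 per year

Annual demand D = 128 × 250 = 32,000.
EOQ = √(2DS/H) = √(2 × 32,000 × 87 / 28.9) ≈ 438.94.
Cost at Q* = (D/Q*)S + (Q*/2)H = √(2DSH) ≈ €12,685.24.
Cost at Q = 1,500: (32,000/1,500)×87 + (1,500/2)×28.9 = €1,856.00 + €21,675.00 = €23,531.00.
Excess = €23,531.00 − €12,685.24 = €10,845.76.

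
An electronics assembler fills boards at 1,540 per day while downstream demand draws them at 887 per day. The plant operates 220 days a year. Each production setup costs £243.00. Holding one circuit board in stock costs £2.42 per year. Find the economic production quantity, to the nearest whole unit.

Q* ≈ 9,614 boards

Annual demand D = 887 × 220 = 195,140.
Production build-up factor (1 − d/p) = 1 − 887/1,540 = 0.4240.
Q* = √(2DS / (H(1 − d/p))) = √(2 × 195,140 × 243 / (2.42 × 0.4240)).
= √(94,838,040 / 1.0261) ≈ 9613.629.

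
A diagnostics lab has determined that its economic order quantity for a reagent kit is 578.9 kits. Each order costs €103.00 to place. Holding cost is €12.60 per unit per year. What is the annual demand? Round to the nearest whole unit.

D ≈ 20,498 kits per year

The basic EOQ model gives Q* = √(2DS/H); rearrange for the unknown.
From Q* = √(2DS/H): D = Q*²H / (2S) = 578.9² × 12.6 / (2 × 103) = 20497.950.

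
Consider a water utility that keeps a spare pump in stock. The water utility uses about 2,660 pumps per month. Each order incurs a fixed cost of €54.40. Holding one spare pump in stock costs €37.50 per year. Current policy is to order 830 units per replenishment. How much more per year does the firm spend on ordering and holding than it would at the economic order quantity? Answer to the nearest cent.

Annual demand D = 2,660 × 12 = 31,920.
EOQ = √(2DS/H) = √(2 × 31,920 × 54.4 / 37.5) ≈ 304.32.
Cost at Q* = (D/Q*)S + (Q*/2)H = √(2DSH) ≈ €11,411.99.
Cost at Q = 830: (31,920/830)×54.4 + (830/2)×37.5 = €2,092.11 + €15,562.50 = €17,654.61.
Excess = €17,654.61 − €11,411.99 = €6,242.61.

Extra cost ≈ €6,242.61 per year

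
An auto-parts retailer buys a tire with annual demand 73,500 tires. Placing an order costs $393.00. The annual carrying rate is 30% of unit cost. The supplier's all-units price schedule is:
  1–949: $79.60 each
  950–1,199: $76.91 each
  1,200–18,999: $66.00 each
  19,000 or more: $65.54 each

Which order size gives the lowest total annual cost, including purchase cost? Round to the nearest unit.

Holding cost per unit per year at price C is H = 0.30·C.
Evaluate total cost at each tier's feasible EOQ or, if the EOQ is below the tier, at the tier's minimum quantity.
Tier 1 ($79.60): EOQ = 1555.4 exceeds tier's upper bound 949, so this tier is dominated.
Tier 2 ($76.91): EOQ = 1582.4 exceeds tier's upper bound 1199, so this tier is dominated.
EOQ at $66.00 = 1708.1 (feasible in tier 3): TC = 73,500×$66.00 + (73,500/1708.1)×393 + (1708.1/2)×0.30×$66.00 = $4,884,821.09.
EOQ at $65.54 = 1714.1 < 19000, so use break Q=19000: TC = 73,500×$65.54 + (73,500/19000.0)×393 + (19000.0/2)×0.30×$65.54 = $5,005,499.29.
Lowest total cost is $4,884,821.09 at Q = 1708.1.

Q* ≈ 1,708 tires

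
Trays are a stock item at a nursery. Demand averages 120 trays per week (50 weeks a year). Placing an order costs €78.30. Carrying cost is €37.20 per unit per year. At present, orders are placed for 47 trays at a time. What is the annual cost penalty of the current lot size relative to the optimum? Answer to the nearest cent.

Annual demand D = 120 × 50 = 6,000.
EOQ = √(2DS/H) = √(2 × 6,000 × 78.3 / 37.2) ≈ 158.93.
Cost at Q* = (D/Q*)S + (Q*/2)H = √(2DSH) ≈ €5,912.12.
Cost at Q = 47: (6,000/47)×78.3 + (47/2)×37.2 = €9,995.74 + €874.20 = €10,869.94.
Excess = €10,869.94 − €5,912.12 = €4,957.83.

Extra cost ≈ €4,957.83 per year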